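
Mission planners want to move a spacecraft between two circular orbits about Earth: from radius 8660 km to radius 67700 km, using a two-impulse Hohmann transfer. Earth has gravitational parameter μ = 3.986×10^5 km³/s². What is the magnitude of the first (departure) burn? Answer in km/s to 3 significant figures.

Δv₁ = 2.25 km/s

Semi-major axis of the transfer orbit: a_t = (8660 + 67700)/2 = 38180 km.
Circular speed at r = 8660 km: v_c = √(μ/r) = 6.784 km/s.
Transfer-orbit speed at the same r (vis-viva, a = a_t): v_t = √[μ(2/r − 1/a_t)] = 9.034 km/s.
Δv₁ = |v_t − v_c| = |9.034 − 6.784| = 2.250 km/s.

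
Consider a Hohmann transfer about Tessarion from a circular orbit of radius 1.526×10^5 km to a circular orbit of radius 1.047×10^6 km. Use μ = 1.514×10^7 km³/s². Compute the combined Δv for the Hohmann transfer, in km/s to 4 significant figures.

Δv = 5.084 km/s

Semi-major axis of the transfer orbit: a_t = (1.526×10^5 + 1.047×10^6)/2 = 5.998×10^5 km.
Circular speed at r₁: v₁ = √(μ/r₁) = √(1.514×10^7/1.526×10^5) = 9.961 km/s.
On the transfer ellipse at r₁, vis-viva gives v_p = √[μ(2/r₁ − 1/a_t)] = 13.16 km/s.
First burn Δv₁ = |v_p − v₁| = 3.199 km/s.
Circular speed at r₂: v₂ = √(μ/r₂) = 3.803 km/s.
Transfer-orbit speed at r₂: v_a = √[μ(2/r₂ − 1/a_t)] = 1.918 km/s.
Second burn Δv₂ = |v₂ − v_a| = 1.885 km/s.
Δv = Δv₁ + Δv₂ = 3.199 + 1.885 = 5.084 km/s.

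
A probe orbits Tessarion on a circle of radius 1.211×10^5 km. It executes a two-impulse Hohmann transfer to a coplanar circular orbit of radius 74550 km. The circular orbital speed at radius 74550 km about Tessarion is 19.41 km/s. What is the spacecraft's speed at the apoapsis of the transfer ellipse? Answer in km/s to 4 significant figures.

v = 13.29 km/s

From the circular-orbit relation v² = μ/r at r = 74550 km: μ = v²r = (19.41)² × 74550 = 2.80866×10^7 km³/s².
The Hohmann ellipse has a_t = (r₁ + r₂)/2 = 97825 km.
The apoapsis of the transfer ellipse is at r = 1.211×10^5 km.
From the vis-viva equation, v = √[μ(2/r − 1/a_t)] = 13.29 km/s.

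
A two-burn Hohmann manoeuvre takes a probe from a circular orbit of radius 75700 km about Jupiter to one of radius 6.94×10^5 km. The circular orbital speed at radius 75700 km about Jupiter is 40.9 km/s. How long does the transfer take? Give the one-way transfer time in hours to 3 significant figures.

t = 18.5 hours

From the circular-orbit relation v² = μ/r at r = 75700 km: μ = v²r = (40.9)² × 75700 = 1.26632×10^8 km³/s².
The Hohmann ellipse has a_t = (r₁ + r₂)/2 = 3.8485×10^5 km.
Half the transfer-orbit period gives t = π√(a_t³/μ) = 66650 s.
Converting: 66650 s ÷ 3600 s/hour = 18.5 hours.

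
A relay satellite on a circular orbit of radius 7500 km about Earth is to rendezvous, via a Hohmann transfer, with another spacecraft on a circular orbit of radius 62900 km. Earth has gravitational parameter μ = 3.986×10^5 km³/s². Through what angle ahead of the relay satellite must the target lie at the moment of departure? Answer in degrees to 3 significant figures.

The Hohmann ellipse has a_t = (r₁ + r₂)/2 = 35200 km.
Transfer time t = π√(a_t³/μ) = 32862.1 s.
The target's mean motion on its circular orbit is ω₂ = √(μ/r₂³) = 4.00214×10^-5 rad/s.
Angle swept by the target during transfer: ω₂·t = 1.31519 rad = 75.35°.
Arrival is 180° from departure on the ellipse, so φ = 180° − 75.35° = 105°.

φ = 105°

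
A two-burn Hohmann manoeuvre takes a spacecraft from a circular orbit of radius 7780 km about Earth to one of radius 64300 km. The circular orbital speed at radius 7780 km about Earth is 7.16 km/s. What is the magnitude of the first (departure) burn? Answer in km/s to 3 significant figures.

Δv₁ = 2.40 km/s

From the circular-orbit relation v² = μ/r at r = 7780 km: μ = v²r = (7.16)² × 7780 = 3.98846×10^5 km³/s².
The Hohmann ellipse has a_t = (r₁ + r₂)/2 = 36040 km.
Circular speed at r = 7780 km: v_c = √(μ/r) = 7.160 km/s.
Vis-viva on the transfer ellipse at r = 7780 km gives v_t = √[μ(2/r − 1/a_t)] = 9.564 km/s.
Δv₁ = |v_t − v_c| = |9.564 − 7.160| = 2.404 km/s.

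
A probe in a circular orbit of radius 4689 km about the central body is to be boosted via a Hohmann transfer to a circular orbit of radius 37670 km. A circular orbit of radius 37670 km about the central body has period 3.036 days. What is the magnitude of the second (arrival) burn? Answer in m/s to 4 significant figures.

From Kepler's third law T² = 4π²r³/μ at r = 37670 km, T = 3.036 days = 3.036 × 86400 s = 2.623104×10^5 s: μ = 4π²r³/T² = 30670.1 km³/s².
The Hohmann ellipse has a_t = (r₁ + r₂)/2 = 21179.5 km.
Circular speed at r = 37670 km: v_c = √(μ/r) = 0.90232 km/s.
Transfer-orbit speed at the same r (vis-viva, a = a_t): v_t = √[μ(2/r − 1/a_t)] = 0.42456 km/s.
Δv₂ = |v_t − v_c| = |0.42456 − 0.90232| = 0.4778 km/s.

Δv₂ = 477.8 m/s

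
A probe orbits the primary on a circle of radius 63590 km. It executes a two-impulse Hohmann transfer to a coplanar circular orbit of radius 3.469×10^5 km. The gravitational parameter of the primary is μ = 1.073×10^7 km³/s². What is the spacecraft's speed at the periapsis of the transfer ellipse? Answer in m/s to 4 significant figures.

The Hohmann ellipse has a_t = (r₁ + r₂)/2 = 2.05245×10^5 km.
At periapsis, r = 63590 km.
Applying v² = μ(2/r − 1/a_t): v = 16.89 km/s.

v = 16890 m/s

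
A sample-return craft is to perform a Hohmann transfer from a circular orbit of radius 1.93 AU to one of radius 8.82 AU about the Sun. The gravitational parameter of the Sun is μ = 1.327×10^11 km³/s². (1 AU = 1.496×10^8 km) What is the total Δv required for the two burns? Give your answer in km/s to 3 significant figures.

Δv = 10.0 km/s

In km: r₁ = 1.93 × 1.496×10^8 = 2.88728×10^8 km; r₂ = 8.82 × 1.496×10^8 = 1.319472×10^9 km.
Transfer-ellipse semi-major axis a_t = (r₁ + r₂)/2 = (2.88728×10^8 + 1.319472×10^9)/2 = 8.041×10^8 km.
Circular speed at r₁: v₁ = √(μ/r₁) = √(1.327×10^11/2.88728×10^8) = 21.438 km/s.
Transfer-orbit speed at r₁ (vis-viva): v_p = √[μ(2/r₁ − 1/a_t)] = 27.462 km/s.
First burn Δv₁ = |v_p − v₁| = 6.024 km/s.
Circular speed at r₂: v₂ = √(μ/r₂) = 10.028 km/s.
Transfer-orbit speed at r₂: v_a = √[μ(2/r₂ − 1/a_t)] = 6.0093 km/s.
Second burn Δv₂ = |v₂ − v_a| = 4.019 km/s.
Total Δv = Δv₁ + Δv₂ = 10.04 km/s.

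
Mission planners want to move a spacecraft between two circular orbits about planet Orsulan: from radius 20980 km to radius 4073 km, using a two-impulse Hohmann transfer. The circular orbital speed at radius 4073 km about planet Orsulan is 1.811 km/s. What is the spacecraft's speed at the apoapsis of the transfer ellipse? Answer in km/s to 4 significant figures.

From the circular-orbit relation v² = μ/r at r = 4073 km: μ = v²r = (1.811)² × 4073 = 13358.3 km³/s².
Transfer-ellipse semi-major axis a_t = (r₁ + r₂)/2 = (20980 + 4073)/2 = 12526.5 km.
At apoapsis, r = 20980 km.
From the vis-viva equation, v = √[μ(2/r − 1/a_t)] = 0.4550 km/s.

v = 0.4550 km/s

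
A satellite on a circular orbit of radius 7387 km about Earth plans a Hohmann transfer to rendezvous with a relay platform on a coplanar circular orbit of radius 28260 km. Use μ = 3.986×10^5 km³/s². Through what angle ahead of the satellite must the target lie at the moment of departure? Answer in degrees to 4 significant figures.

φ = 89.84°

The Hohmann ellipse has a_t = (r₁ + r₂)/2 = 17823.5 km.
The half-period of the transfer ellipse is t = π√(a_t³/μ) = 11840.5 s.
The target's mean motion on its circular orbit is ω₂ = √(μ/r₂³) = 1.32896×10^-4 rad/s.
Angle swept by the target during transfer: ω₂·t = 1.5736 rad = 90.16°.
The satellite traverses 180° on the transfer ellipse, so the target must lead by 180° − 90.16° = 89.84°.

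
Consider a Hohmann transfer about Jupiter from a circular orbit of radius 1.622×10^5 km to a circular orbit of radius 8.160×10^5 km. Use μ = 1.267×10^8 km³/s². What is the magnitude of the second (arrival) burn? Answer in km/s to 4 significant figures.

Δv₂ = 5.285 km/s

The Hohmann ellipse has a_t = (r₁ + r₂)/2 = 4.891×10^5 km.
Circular speed at r = 8.160×10^5 km: v_c = √(μ/r) = 12.461 km/s.
Vis-viva on the transfer ellipse at r = 8.160×10^5 km gives v_t = √[μ(2/r − 1/a_t)] = 7.1758 km/s.
Δv₂ = |v_t − v_c| = |7.1758 − 12.461| = 5.285 km/s.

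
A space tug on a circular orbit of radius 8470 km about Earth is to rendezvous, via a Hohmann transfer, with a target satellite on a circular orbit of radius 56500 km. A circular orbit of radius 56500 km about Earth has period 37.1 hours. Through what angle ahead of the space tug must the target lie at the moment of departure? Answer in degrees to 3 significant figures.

From Kepler's third law T² = 4π²r³/μ at r = 56500 km, T = 37.1 hours = 37.1 × 3600 s = 1.3356×10^5 s: μ = 4π²r³/T² = 3.99165×10^5 km³/s².
Semi-major axis of the transfer orbit: a_t = (8470 + 56500)/2 = 32485 km.
The half-period of the transfer ellipse is t = π√(a_t³/μ) = 29114 s.
The target's mean motion on its circular orbit is ω₂ = √(μ/r₂³) = 4.7044×10^-5 rad/s.
Angle swept by the target during transfer: ω₂·t = 1.3696 rad = 78.47°.
The space tug traverses 180° on the transfer ellipse, so the target must lead by 180° − 78.47° = 102°.

φ = 102°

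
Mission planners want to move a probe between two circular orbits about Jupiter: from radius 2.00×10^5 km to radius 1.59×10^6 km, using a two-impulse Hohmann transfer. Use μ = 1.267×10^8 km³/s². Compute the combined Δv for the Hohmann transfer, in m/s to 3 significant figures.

Semi-major axis of the transfer orbit: a_t = (2.000×10^5 + 1.590×10^6)/2 = 8.950×10^5 km.
At r₁ the circular-orbit speed is v₁ = √(μ/r₁) = 25.169426 km/s.
Transfer-orbit speed at r₁ (vis-viva): v_p = √[μ(2/r₁ − 1/a_t)] = 33.547515 km/s.
First burn Δv₁ = |v_p − v₁| = 8.37809 km/s.
Circular speed at r₂: v₂ = √(μ/r₂) = 8.926675 km/s.
Transfer-orbit speed at r₂: v_a = √[μ(2/r₂ − 1/a_t)] = 4.219813 km/s.
Second burn Δv₂ = |v₂ − v_a| = 4.70686 km/s.
Δv = Δv₁ + Δv₂ = 8.37809 + 4.70686 = 13.08 km/s.

Δv = 13100 m/s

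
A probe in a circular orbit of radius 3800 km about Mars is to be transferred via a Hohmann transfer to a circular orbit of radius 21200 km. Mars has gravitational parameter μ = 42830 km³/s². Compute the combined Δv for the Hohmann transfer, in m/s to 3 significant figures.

Δv = 1650 m/s

Semi-major axis of the transfer orbit: a_t = (3800 + 21200)/2 = 12500 km.
Circular speed at r₁: v₁ = √(μ/r₁) = √(42830/3800) = 3.357 km/s.
Transfer-orbit speed at r₁ (v² = μ(2/r − 1/a)): v_p = √[μ(2/r₁ − 1/a_t)] = 4.372 km/s.
First burn Δv₁ = |v_p − v₁| = 1.015 km/s.
Circular speed at r₂: v₂ = √(μ/r₂) = 1.4214 km/s.
Transfer-orbit speed at r₂: v_a = √[μ(2/r₂ − 1/a_t)] = 0.78369 km/s.
Second burn Δv₂ = |v₂ − v_a| = 0.6377 km/s.
Δv = Δv₁ + Δv₂ = 1.015 + 0.6377 = 1.653 km/s.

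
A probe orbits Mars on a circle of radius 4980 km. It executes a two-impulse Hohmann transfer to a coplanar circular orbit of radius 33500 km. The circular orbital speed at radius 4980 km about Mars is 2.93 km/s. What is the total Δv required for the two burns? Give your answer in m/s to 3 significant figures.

From the circular-orbit relation v² = μ/r at r = 4980 km: μ = v²r = (2.93)² × 4980 = 42752.8 km³/s².
Transfer-ellipse semi-major axis a_t = (r₁ + r₂)/2 = (4980 + 33500)/2 = 19240 km.
At r₁ the circular-orbit speed is v₁ = √(μ/r₁) = 2.9300 km/s.
Transfer-orbit speed at r₁ (v² = μ(2/r − 1/a)): v_p = √[μ(2/r₁ − 1/a_t)] = 3.8662 km/s.
First burn Δv₁ = |v_p − v₁| = 0.9362 km/s.
Circular speed at r₂: v₂ = √(μ/r₂) = 1.1297 km/s.
Transfer-orbit speed at r₂: v_a = √[μ(2/r₂ − 1/a_t)] = 0.57474 km/s.
Second burn Δv₂ = |v₂ − v_a| = 0.5550 km/s.
Total Δv = Δv₁ + Δv₂ = 1.491 km/s.

Δv = 1490 m/s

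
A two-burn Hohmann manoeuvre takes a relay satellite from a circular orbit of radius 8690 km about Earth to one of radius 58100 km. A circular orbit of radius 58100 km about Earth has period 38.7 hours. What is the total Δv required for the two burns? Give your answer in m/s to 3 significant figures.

Δv = 3440 m/s

From Kepler's third law T² = 4π²r³/μ at r = 58100 km, T = 38.7 hours = 38.7 × 3600 s = 1.3932×10^5 s: μ = 4π²r³/T² = 3.98897×10^5 km³/s².
Semi-major axis of the transfer orbit: a_t = (8690 + 58100)/2 = 33395 km.
At r₁ the circular-orbit speed is v₁ = √(μ/r₁) = 6.7752 km/s.
On the transfer ellipse at r₁, v² = μ(2/r − 1/a) gives v_p = √[μ(2/r₁ − 1/a_t)] = 8.9365 km/s.
First burn Δv₁ = |v_p − v₁| = 2.161 km/s.
Circular speed at r₂: v₂ = √(μ/r₂) = 2.6202 km/s.
Transfer-orbit speed at r₂: v_a = √[μ(2/r₂ − 1/a_t)] = 1.3366 km/s.
Second burn Δv₂ = |v₂ − v_a| = 1.284 km/s.
Total Δv = Δv₁ + Δv₂ = 3.445 km/s.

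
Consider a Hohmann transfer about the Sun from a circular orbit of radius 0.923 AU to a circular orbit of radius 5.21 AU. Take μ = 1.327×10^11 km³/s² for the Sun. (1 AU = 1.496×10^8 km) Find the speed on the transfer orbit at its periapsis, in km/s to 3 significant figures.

v = 40.4 km/s

In km: r₁ = 0.923 × 1.496×10^8 = 1.380808×10^8 km; r₂ = 5.21 × 1.496×10^8 = 7.79416×10^8 km.
Semi-major axis of the transfer orbit: a_t = (1.380808×10^8 + 7.79416×10^8)/2 = 4.587484×10^8 km.
The periapsis of the transfer ellipse is at r = 1.380808×10^8 km.
From the vis-viva equation, v = √[μ(2/r − 1/a_t)] = 40.41 km/s.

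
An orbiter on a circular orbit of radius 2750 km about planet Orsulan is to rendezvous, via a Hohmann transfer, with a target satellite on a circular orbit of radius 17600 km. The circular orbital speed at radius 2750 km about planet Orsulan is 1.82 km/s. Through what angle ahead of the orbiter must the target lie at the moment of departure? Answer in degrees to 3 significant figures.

φ = 101°

From the circular-orbit relation v² = μ/r at r = 2750 km: μ = v²r = (1.82)² × 2750 = 9109.10 km³/s².
Transfer-ellipse semi-major axis a_t = (r₁ + r₂)/2 = (2750 + 17600)/2 = 10175 km.
The half-period of the transfer ellipse is t = π√(a_t³/μ) = 33784.2 s.
The target's mean motion on its circular orbit is ω₂ = √(μ/r₂³) = 4.08760×10^-5 rad/s.
Angle swept by the target during transfer: ω₂·t = 1.38096 rad = 79.12°.
The orbiter traverses 180° on the transfer ellipse, so the target must lead by 180° − 79.12° = 101°.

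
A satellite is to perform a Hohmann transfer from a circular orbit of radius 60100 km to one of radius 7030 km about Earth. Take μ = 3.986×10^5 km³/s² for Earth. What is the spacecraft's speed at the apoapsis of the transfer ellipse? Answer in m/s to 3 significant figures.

v = 1180 m/s

Transfer-ellipse semi-major axis a_t = (r₁ + r₂)/2 = (60100 + 7030)/2 = 33565 km.
The apoapsis of the transfer ellipse is at r = 60100 km.
Vis-viva: v = √[μ(2/r − 1/a_t)] = √[3.986×10^5 × (2/60100 − 1/33565)] = 1.179 km/s.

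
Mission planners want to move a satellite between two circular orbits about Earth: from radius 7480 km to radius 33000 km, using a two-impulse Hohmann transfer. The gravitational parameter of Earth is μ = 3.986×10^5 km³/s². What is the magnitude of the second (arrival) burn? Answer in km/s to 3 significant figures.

Transfer-ellipse semi-major axis a_t = (r₁ + r₂)/2 = (7480 + 33000)/2 = 20240 km.
Circular speed at r = 33000 km: v_c = √(μ/r) = 3.4755 km/s.
Transfer-orbit speed at the same r (vis-viva, a = a_t): v_t = √[μ(2/r − 1/a_t)] = 2.1128 km/s.
Δv₂ = |v_t − v_c| = |2.1128 − 3.4755| = 1.363 km/s.

Δv₂ = 1.36 km/s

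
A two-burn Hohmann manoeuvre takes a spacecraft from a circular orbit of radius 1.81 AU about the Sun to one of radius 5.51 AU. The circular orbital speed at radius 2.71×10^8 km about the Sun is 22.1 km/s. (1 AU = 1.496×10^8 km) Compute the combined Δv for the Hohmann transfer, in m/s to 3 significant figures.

From the circular-orbit relation v² = μ/r at r = 2.71×10^8 km: μ = v²r = (22.1)² × 2.71×10^8 = 1.32359×10^11 km³/s².
In km: r₁ = 1.81 × 1.496×10^8 = 2.70776×10^8 km; r₂ = 5.51 × 1.496×10^8 = 8.24296×10^8 km.
Transfer-ellipse semi-major axis a_t = (r₁ + r₂)/2 = (2.70776×10^8 + 8.24296×10^8)/2 = 5.47536×10^8 km.
Circular speed at r₁: v₁ = √(μ/r₁) = √(1.32359×10^11/2.70776×10^8) = 22.109 km/s.
Transfer-orbit speed at r₁ (v² = μ(2/r − 1/a)): v_p = √[μ(2/r₁ − 1/a_t)] = 27.127 km/s.
First burn Δv₁ = |v_p − v₁| = 5.018 km/s.
Circular speed at r₂: v₂ = √(μ/r₂) = 12.672 km/s.
Transfer-orbit speed at r₂: v_a = √[μ(2/r₂ − 1/a_t)] = 8.9112 km/s.
Second burn Δv₂ = |v₂ − v_a| = 3.761 km/s.
Δv = Δv₁ + Δv₂ = 5.018 + 3.761 = 8.779 km/s.

Δv = 8780 m/s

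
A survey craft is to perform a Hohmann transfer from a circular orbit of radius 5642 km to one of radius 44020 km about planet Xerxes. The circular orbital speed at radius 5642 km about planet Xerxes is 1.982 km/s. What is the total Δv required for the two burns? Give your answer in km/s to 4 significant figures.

From the circular-orbit relation v² = μ/r at r = 5642 km: μ = v²r = (1.982)² × 5642 = 22163.6 km³/s².
The Hohmann ellipse has a_t = (r₁ + r₂)/2 = 24831 km.
At r₁ the circular-orbit speed is v₁ = √(μ/r₁) = 1.982 km/s.
On the transfer ellipse at r₁, vis-viva equation gives v_p = √[μ(2/r₁ − 1/a_t)] = 2.639 km/s.
First burn Δv₁ = |v_p − v₁| = 0.6570 km/s.
At r₂, v₂ = √(μ/r₂) = 0.70957 km/s.
Transfer-orbit speed at r₂: v_a = √[μ(2/r₂ − 1/a_t)] = 0.33823 km/s.
Second burn Δv₂ = |v₂ − v_a| = 0.3713 km/s.
Δv = Δv₁ + Δv₂ = 0.6570 + 0.3713 = 1.028 km/s.

Δv = 1.028 km/s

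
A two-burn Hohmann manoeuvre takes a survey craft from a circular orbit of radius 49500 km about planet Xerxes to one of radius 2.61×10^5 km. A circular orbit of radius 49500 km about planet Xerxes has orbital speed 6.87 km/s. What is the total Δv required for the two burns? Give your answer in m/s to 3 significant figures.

From the circular-orbit relation v² = μ/r at r = 49500 km: μ = v²r = (6.87)² × 49500 = 2.33625×10^6 km³/s².
Semi-major axis of the transfer orbit: a_t = (49500 + 2.610×10^5)/2 = 1.5525×10^5 km.
Circular speed at r₁: v₁ = √(μ/r₁) = √(2.33625×10^6/49500) = 6.870 km/s.
Transfer-orbit speed at r₁ (v² = μ(2/r − 1/a)): v_p = √[μ(2/r₁ − 1/a_t)] = 8.908 km/s.
First burn Δv₁ = |v_p − v₁| = 2.038 km/s.
At r₂, v₂ = √(μ/r₂) = 2.9918 km/s.
Transfer-orbit speed at r₂: v_a = √[μ(2/r₂ − 1/a_t)] = 1.6894 km/s.
Second burn Δv₂ = |v₂ − v_a| = 1.302 km/s.
Δv = Δv₁ + Δv₂ = 2.038 + 1.302 = 3.340 km/s.

Δv = 3340 m/s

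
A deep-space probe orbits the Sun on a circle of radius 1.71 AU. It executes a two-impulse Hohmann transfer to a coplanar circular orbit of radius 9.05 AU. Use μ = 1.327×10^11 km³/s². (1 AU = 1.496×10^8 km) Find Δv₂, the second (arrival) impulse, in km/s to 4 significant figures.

In km: r₁ = 1.71 × 1.496×10^8 = 2.55816×10^8 km; r₂ = 9.05 × 1.496×10^8 = 1.35388×10^9 km.
The Hohmann ellipse has a_t = (r₁ + r₂)/2 = 8.04848×10^8 km.
On the circular orbit at r = 1.35388×10^9 km, v_c = √(μ/r) = 9.9002 km/s.
Vis-viva on the transfer ellipse at r = 1.35388×10^9 km gives v_t = √[μ(2/r − 1/a_t)] = 5.5815 km/s.
Δv₂ = |v_t − v_c| = |5.5815 − 9.9002| = 4.319 km/s.

Δv₂ = 4.319 km/s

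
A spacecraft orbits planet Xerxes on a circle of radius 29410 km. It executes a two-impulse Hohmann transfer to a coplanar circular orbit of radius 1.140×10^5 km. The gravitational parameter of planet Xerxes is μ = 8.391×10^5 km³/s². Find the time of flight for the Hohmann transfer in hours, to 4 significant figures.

The Hohmann ellipse has a_t = (r₁ + r₂)/2 = 71705 km.
By Kepler's third law the transfer-orbit period is T = 2π√(a_t³/μ), so t = T/2 = 65850 s.
Converting: 65850 s ÷ 3600 s/hour = 18.29 hours.

t = 18.29 hours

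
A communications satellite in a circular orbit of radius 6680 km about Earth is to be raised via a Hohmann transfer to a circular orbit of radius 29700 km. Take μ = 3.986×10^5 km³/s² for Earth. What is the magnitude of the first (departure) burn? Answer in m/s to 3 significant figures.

Transfer-ellipse semi-major axis a_t = (r₁ + r₂)/2 = (6680 + 29700)/2 = 18190 km.
Circular speed at r = 6680 km: v_c = √(μ/r) = 7.725 km/s.
Transfer-orbit speed at the same r (vis-viva, a = a_t): v_t = √[μ(2/r − 1/a_t)] = 9.871 km/s.
Δv₁ = |v_t − v_c| = |9.871 − 7.725| = 2.146 km/s.

Δv₁ = 2150 m/s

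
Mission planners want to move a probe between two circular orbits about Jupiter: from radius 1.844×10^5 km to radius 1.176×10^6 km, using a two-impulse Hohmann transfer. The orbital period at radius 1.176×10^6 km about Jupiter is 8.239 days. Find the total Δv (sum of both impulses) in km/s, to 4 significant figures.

Δv = 13.23 km/s

From Kepler's third law T² = 4π²r³/μ at r = 1.176×10^6 km, T = 8.239 days = 8.239 × 86400 s = 7.118496×10^5 s: μ = 4π²r³/T² = 1.26708×10^8 km³/s².
The Hohmann ellipse has a_t = (r₁ + r₂)/2 = 6.802×10^5 km.
At r₁ the circular-orbit speed is v₁ = √(μ/r₁) = 26.213 km/s.
On the transfer ellipse at r₁, vis-viva gives v_p = √[μ(2/r₁ − 1/a_t)] = 34.467 km/s.
First burn Δv₁ = |v_p − v₁| = 8.254 km/s.
Circular speed at r₂: v₂ = √(μ/r₂) = 10.38 km/s.
Transfer-orbit speed at r₂: v_a = √[μ(2/r₂ − 1/a_t)] = 5.405 km/s.
Second burn Δv₂ = |v₂ − v_a| = 4.975 km/s.
Total Δv = Δv₁ + Δv₂ = 13.23 km/s.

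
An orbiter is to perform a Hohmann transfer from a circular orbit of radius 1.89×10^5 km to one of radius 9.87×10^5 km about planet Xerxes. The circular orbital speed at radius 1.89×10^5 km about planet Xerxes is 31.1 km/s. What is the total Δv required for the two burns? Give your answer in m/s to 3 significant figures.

From the circular-orbit relation v² = μ/r at r = 1.89×10^5 km: μ = v²r = (31.1)² × 1.89×10^5 = 1.82803×10^8 km³/s².
The Hohmann ellipse has a_t = (r₁ + r₂)/2 = 5.880×10^5 km.
Circular speed at r₁: v₁ = √(μ/r₁) = √(1.82803×10^8/1.890×10^5) = 31.100 km/s.
On the transfer ellipse at r₁, vis-viva equation gives v_p = √[μ(2/r₁ − 1/a_t)] = 40.293 km/s.
First burn Δv₁ = |v_p − v₁| = 9.193 km/s.
At r₂, v₂ = √(μ/r₂) = 13.61 km/s.
Transfer-orbit speed at r₂: v_a = √[μ(2/r₂ − 1/a_t)] = 7.716 km/s.
Second burn Δv₂ = |v₂ − v_a| = 5.894 km/s.
Total Δv = Δv₁ + Δv₂ = 15.09 km/s.

Δv = 15100 m/s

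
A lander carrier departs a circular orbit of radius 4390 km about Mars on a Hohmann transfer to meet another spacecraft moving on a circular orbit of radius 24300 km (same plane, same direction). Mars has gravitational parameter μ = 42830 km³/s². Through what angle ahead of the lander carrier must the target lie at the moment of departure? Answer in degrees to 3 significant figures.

Transfer-ellipse semi-major axis a_t = (r₁ + r₂)/2 = (4390 + 24300)/2 = 14345 km.
The half-period of the transfer ellipse is t = π√(a_t³/μ) = 26081 s.
The target's mean motion on its circular orbit is ω₂ = √(μ/r₂³) = 5.4634×10^-5 rad/s.
Angle swept by the target during transfer: ω₂·t = 1.4249 rad = 81.64°.
Arrival is 180° from departure on the ellipse, so φ = 180° − 81.64° = 98.4°.

φ = 98.4°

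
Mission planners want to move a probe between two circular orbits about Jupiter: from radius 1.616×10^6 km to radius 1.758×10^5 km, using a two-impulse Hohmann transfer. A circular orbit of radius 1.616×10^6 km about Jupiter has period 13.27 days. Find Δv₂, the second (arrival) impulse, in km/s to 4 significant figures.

From Kepler's third law T² = 4π²r³/μ at r = 1.616×10^6 km, T = 13.27 days = 13.27 × 86400 s = 1.146528×10^6 s: μ = 4π²r³/T² = 1.26740×10^8 km³/s².
Transfer-ellipse semi-major axis a_t = (r₁ + r₂)/2 = (1.616×10^6 + 1.758×10^5)/2 = 8.959×10^5 km.
Circular speed at r = 1.758×10^5 km: v_c = √(μ/r) = 26.850 km/s.
Vis-viva on the transfer ellipse at r = 1.758×10^5 km gives v_t = √[μ(2/r − 1/a_t)] = 36.061 km/s.
Δv₂ = |v_t − v_c| = |36.061 − 26.850| = 9.211 km/s.

Δv₂ = 9.211 km/s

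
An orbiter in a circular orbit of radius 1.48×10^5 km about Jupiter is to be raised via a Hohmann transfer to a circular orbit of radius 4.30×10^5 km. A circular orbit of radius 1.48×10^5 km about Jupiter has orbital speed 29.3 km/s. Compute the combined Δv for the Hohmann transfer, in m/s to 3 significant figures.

From the circular-orbit relation v² = μ/r at r = 1.48×10^5 km: μ = v²r = (29.3)² × 1.48×10^5 = 1.27057×10^8 km³/s².
The Hohmann ellipse has a_t = (r₁ + r₂)/2 = 2.890×10^5 km.
Circular speed at r₁: v₁ = √(μ/r₁) = √(1.27057×10^8/1.480×10^5) = 29.30 km/s.
On the transfer ellipse at r₁, vis-viva equation gives v_p = √[μ(2/r₁ − 1/a_t)] = 35.74 km/s.
First burn Δv₁ = |v_p − v₁| = 6.440 km/s.
At r₂, v₂ = √(μ/r₂) = 17.1895 km/s.
Transfer-orbit speed at r₂: v_a = √[μ(2/r₂ − 1/a_t)] = 12.3012 km/s.
Second burn Δv₂ = |v₂ − v_a| = 4.888 km/s.
Total Δv = Δv₁ + Δv₂ = 11.33 km/s.

Δv = 11300 m/s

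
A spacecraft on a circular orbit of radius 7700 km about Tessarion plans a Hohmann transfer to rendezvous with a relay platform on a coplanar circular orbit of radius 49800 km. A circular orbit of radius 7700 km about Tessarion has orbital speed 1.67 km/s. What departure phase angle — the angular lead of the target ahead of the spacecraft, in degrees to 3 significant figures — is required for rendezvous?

From the circular-orbit relation v² = μ/r at r = 7700 km: μ = v²r = (1.67)² × 7700 = 21474.5 km³/s².
Semi-major axis of the transfer orbit: a_t = (7700 + 49800)/2 = 28750 km.
Transfer time t = π√(a_t³/μ) = 1.04507×10^5 s.
Target angular speed ω₂ = √(μ/r₂³) = 1.31861×10^-5 rad/s.
Angle swept by the target during transfer: ω₂·t = 1.37804 rad = 78.96°.
The spacecraft traverses 180° on the transfer ellipse, so the target must lead by 180° − 78.96° = 101°.

φ = 101°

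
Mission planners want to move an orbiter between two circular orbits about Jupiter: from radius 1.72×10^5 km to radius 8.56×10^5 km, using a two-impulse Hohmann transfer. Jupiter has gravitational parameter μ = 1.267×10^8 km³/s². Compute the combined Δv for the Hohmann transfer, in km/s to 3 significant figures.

Δv = 13.0 km/s

Semi-major axis of the transfer orbit: a_t = (1.720×10^5 + 8.560×10^5)/2 = 5.140×10^5 km.
At r₁ the circular-orbit speed is v₁ = √(μ/r₁) = 27.141 km/s.
Transfer-orbit speed at r₁ (vis-viva equation): v_p = √[μ(2/r₁ − 1/a_t)] = 35.025 km/s.
First burn Δv₁ = |v_p − v₁| = 7.884 km/s.
Circular speed at r₂: v₂ = √(μ/r₂) = 12.166 km/s.
Transfer-orbit speed at r₂: v_a = √[μ(2/r₂ − 1/a_t)] = 7.0378 km/s.
Second burn Δv₂ = |v₂ − v_a| = 5.128 km/s.
Δv = Δv₁ + Δv₂ = 7.884 + 5.128 = 13.01 km/s.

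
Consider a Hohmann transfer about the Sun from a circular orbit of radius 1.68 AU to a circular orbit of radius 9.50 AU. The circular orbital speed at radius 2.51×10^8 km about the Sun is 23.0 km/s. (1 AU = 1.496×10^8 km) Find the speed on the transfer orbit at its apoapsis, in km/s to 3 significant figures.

v = 5.30 km/s

From the circular-orbit relation v² = μ/r at r = 2.51×10^8 km: μ = v²r = (23.0)² × 2.51×10^8 = 1.32779×10^11 km³/s².
In km: r₁ = 1.68 × 1.496×10^8 = 2.51328×10^8 km; r₂ = 9.50 × 1.496×10^8 = 1.4212×10^9 km.
The Hohmann ellipse has a_t = (r₁ + r₂)/2 = 8.36264×10^8 km.
At apoapsis, r = 1.4212×10^9 km.
From the vis-viva equation, v = √[μ(2/r − 1/a_t)] = 5.299 km/s.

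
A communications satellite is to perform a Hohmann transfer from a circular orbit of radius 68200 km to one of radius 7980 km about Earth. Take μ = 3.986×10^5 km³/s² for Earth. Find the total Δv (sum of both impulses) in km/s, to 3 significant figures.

Semi-major axis of the transfer orbit: a_t = (68200 + 7980)/2 = 38090 km.
At r₁ the circular-orbit speed is v₁ = √(μ/r₁) = 2.418 km/s.
Transfer-orbit speed at r₁ (vis-viva): v_a = √[μ(2/r₁ − 1/a_t)] = 1.107 km/s.
First burn Δv₁ = |v_a − v₁| = 1.311 km/s.
At r₂, v₂ = √(μ/r₂) = 7.068 km/s.
Transfer-orbit speed at r₂: v_p = √[μ(2/r₂ − 1/a_t)] = 9.457 km/s.
Second burn Δv₂ = |v₂ − v_p| = 2.389 km/s.
Δv = Δv₁ + Δv₂ = 1.311 + 2.389 = 3.700 km/s.

Δv = 3.70 km/s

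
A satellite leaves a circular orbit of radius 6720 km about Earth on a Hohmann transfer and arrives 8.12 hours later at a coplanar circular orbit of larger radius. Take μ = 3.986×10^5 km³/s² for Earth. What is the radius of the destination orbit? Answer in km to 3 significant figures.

r₂ = 58400 km

Transfer time t = 8.12 hours = 29232 s, and t = π√(a_t³/μ).
So a_t = (μ t²/π²)^(1/3) = (3.986×10^5 × (29232)² / π²)^(1/3) = 32558 km.
Since a_t = (r₁ + r₂)/2, r₂ = 2a_t − r₁ = 2×32558 − 6720 = 58396 km.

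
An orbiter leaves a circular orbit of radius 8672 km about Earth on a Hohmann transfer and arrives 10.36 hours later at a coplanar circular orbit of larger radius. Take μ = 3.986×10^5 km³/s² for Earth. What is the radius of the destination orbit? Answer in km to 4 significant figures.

Transfer time t = 10.36 hours = 37296 s, and t = π√(a_t³/μ).
So a_t = (μ t²/π²)^(1/3) = (3.986×10^5 × (37296)² / π²)^(1/3) = 38299 km.
Since a_t = (r₁ + r₂)/2, r₂ = 2a_t − r₁ = 2×38299 − 8672 = 67926 km.

r₂ = 67930 km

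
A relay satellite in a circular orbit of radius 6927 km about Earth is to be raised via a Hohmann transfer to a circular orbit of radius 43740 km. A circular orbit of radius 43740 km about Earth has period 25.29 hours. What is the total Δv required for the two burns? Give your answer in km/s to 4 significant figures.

From Kepler's third law T² = 4π²r³/μ at r = 43740 km, T = 25.29 hours = 25.29 × 3600 s = 91044 s: μ = 4π²r³/T² = 3.98560×10^5 km³/s².
Semi-major axis of the transfer orbit: a_t = (6927 + 43740)/2 = 25333.5 km.
Circular speed at r₁: v₁ = √(μ/r₁) = √(3.98560×10^5/6927) = 7.585 km/s.
Transfer-orbit speed at r₁ (vis-viva equation): v_p = √[μ(2/r₁ − 1/a_t)] = 9.967 km/s.
First burn Δv₁ = |v_p − v₁| = 2.382 km/s.
Circular speed at r₂: v₂ = √(μ/r₂) = 3.0186 km/s.
Transfer-orbit speed at r₂: v_a = √[μ(2/r₂ − 1/a_t)] = 1.5785 km/s.
Second burn Δv₂ = |v₂ − v_a| = 1.440 km/s.
Δv = Δv₁ + Δv₂ = 2.382 + 1.440 = 3.822 km/s.

Δv = 3.822 km/s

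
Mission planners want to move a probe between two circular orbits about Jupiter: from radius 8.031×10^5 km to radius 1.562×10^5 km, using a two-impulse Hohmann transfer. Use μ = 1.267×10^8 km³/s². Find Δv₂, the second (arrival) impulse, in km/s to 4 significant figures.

Δv₂ = 8.372 km/s

Transfer-ellipse semi-major axis a_t = (r₁ + r₂)/2 = (8.031×10^5 + 1.562×10^5)/2 = 4.7965×10^5 km.
On the circular orbit at r = 1.562×10^5 km, v_c = √(μ/r) = 28.481 km/s.
Transfer-orbit speed at the same r (vis-viva, a = a_t): v_t = √[μ(2/r − 1/a_t)] = 36.853 km/s.
Δv₂ = |v_t − v_c| = |36.853 − 28.481| = 8.372 km/s.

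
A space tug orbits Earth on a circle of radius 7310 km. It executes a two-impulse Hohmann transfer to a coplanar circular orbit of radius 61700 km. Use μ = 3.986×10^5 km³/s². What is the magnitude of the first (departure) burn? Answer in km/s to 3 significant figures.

Δv₁ = 2.49 km/s

The Hohmann ellipse has a_t = (r₁ + r₂)/2 = 34505 km.
Circular speed at r = 7310 km: v_c = √(μ/r) = 7.384 km/s.
Transfer-orbit speed at the same r (vis-viva, a = a_t): v_t = √[μ(2/r − 1/a_t)] = 9.874 km/s.
Δv₁ = |v_t − v_c| = |9.874 − 7.384| = 2.490 km/s.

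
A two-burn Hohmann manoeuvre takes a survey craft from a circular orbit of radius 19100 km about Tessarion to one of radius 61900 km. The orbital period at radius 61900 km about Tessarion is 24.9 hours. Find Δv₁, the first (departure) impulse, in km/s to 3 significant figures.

Δv₁ = 1.85 km/s

From Kepler's third law T² = 4π²r³/μ at r = 61900 km, T = 24.9 hours = 24.9 × 3600 s = 89640 s: μ = 4π²r³/T² = 1.16527×10^6 km³/s².
Transfer-ellipse semi-major axis a_t = (r₁ + r₂)/2 = (19100 + 61900)/2 = 40500 km.
Circular speed at r = 19100 km: v_c = √(μ/r) = 7.8108 km/s.
Transfer-orbit speed at the same r (vis-viva, a = a_t): v_t = √[μ(2/r − 1/a_t)] = 9.6564 km/s.
Δv₁ = |v_t − v_c| = |9.6564 − 7.8108| = 1.846 km/s.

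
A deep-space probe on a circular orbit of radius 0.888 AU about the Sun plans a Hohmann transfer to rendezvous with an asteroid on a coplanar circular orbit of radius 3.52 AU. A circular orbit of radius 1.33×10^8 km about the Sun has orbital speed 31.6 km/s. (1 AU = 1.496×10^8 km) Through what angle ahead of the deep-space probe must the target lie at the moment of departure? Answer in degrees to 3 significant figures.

From the circular-orbit relation v² = μ/r at r = 1.33×10^8 km: μ = v²r = (31.6)² × 1.33×10^8 = 1.32808×10^11 km³/s².
In km: r₁ = 0.888 × 1.496×10^8 = 1.328448×10^8 km; r₂ = 3.52 × 1.496×10^8 = 5.26592×10^8 km.
The Hohmann ellipse has a_t = (r₁ + r₂)/2 = 3.297184×10^8 km.
Transfer time t = π√(a_t³/μ) = 5.1612×10^7 s.
Target angular speed ω₂ = √(μ/r₂³) = 3.0158×10^-8 rad/s.
Angle swept by the target during transfer: ω₂·t = 1.5565 rad = 89.18°.
The deep-space probe traverses 180° on the transfer ellipse, so the target must lead by 180° − 89.18° = 90.8°.

φ = 90.8°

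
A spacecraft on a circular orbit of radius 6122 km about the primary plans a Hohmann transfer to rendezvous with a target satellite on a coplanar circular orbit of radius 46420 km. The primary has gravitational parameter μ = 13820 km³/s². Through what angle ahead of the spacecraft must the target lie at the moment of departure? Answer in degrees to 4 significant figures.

φ = 103.4°

The Hohmann ellipse has a_t = (r₁ + r₂)/2 = 26271 km.
The half-period of the transfer ellipse is t = π√(a_t³/μ) = 1.137917×10^5 s.
Target angular speed ω₂ = √(μ/r₂³) = 1.175429×10^-5 rad/s.
Angle swept by the target during transfer: ω₂·t = 1.33754 rad = 76.64°.
Arrival is 180° from departure on the ellipse, so φ = 180° − 76.64° = 103.4°.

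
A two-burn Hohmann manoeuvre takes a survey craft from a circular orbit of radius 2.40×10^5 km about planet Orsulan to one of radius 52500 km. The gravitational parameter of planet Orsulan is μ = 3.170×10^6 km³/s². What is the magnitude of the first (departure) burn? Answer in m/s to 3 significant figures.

Δv₁ = 1460 m/s

The Hohmann ellipse has a_t = (r₁ + r₂)/2 = 1.4625×10^5 km.
On the circular orbit at r = 2.400×10^5 km, v_c = √(μ/r) = 3.634 km/s.
Transfer-orbit speed at the same r (vis-viva, a = a_t): v_t = √[μ(2/r − 1/a_t)] = 2.177 km/s.
Δv₁ = |v_t − v_c| = |2.177 − 3.634| = 1.457 km/s.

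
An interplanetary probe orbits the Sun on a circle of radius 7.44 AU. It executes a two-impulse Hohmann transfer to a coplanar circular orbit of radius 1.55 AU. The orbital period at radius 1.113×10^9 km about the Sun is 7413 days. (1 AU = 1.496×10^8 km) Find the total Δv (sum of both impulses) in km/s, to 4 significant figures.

Δv = 11.36 km/s

From Kepler's third law T² = 4π²r³/μ at r = 1.113×10^9 km, T = 7413 days = 7413 × 86400 s = 6.404832×10^8 s: μ = 4π²r³/T² = 1.32687×10^11 km³/s².
In km: r₁ = 7.44 × 1.496×10^8 = 1.113024×10^9 km; r₂ = 1.55 × 1.496×10^8 = 2.3188×10^8 km.
The Hohmann ellipse has a_t = (r₁ + r₂)/2 = 6.72452×10^8 km.
Circular speed at r₁: v₁ = √(μ/r₁) = √(1.32687×10^11/1.113024×10^9) = 10.9185 km/s.
Transfer-orbit speed at r₁ (vis-viva equation): v_a = √[μ(2/r₁ − 1/a_t)] = 6.41156 km/s.
First burn Δv₁ = |v_a − v₁| = 4.507 km/s.
At r₂, v₂ = √(μ/r₂) = 23.921 km/s.
Transfer-orbit speed at r₂: v_p = √[μ(2/r₂ − 1/a_t)] = 30.775 km/s.
Second burn Δv₂ = |v₂ − v_p| = 6.854 km/s.
Total Δv = Δv₁ + Δv₂ = 11.36 km/s.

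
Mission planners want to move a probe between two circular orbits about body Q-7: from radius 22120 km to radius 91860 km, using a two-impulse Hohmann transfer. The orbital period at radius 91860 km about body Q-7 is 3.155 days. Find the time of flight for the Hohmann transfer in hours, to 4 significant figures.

t = 18.50 hours

From Kepler's third law T² = 4π²r³/μ at r = 91860 km, T = 3.155 days = 3.155 × 86400 s = 2.72592×10^5 s: μ = 4π²r³/T² = 4.11825×10^5 km³/s².
Transfer-ellipse semi-major axis a_t = (r₁ + r₂)/2 = (22120 + 91860)/2 = 56990 km.
Half the transfer-orbit period gives t = π√(a_t³/μ) = 66600 s.
Converting: 66600 s ÷ 3600 s/hour = 18.50 hours.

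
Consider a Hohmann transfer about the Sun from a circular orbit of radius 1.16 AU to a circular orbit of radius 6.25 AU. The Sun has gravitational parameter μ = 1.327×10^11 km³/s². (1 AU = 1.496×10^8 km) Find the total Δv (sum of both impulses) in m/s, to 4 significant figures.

Δv = 13510 m/s

In km: r₁ = 1.16 × 1.496×10^8 = 1.73536×10^8 km; r₂ = 6.25 × 1.496×10^8 = 9.350×10^8 km.
Transfer-ellipse semi-major axis a_t = (r₁ + r₂)/2 = (1.73536×10^8 + 9.350×10^8)/2 = 5.54268×10^8 km.
At r₁ the circular-orbit speed is v₁ = √(μ/r₁) = 27.653 km/s.
Transfer-orbit speed at r₁ (vis-viva): v_p = √[μ(2/r₁ − 1/a_t)] = 35.916 km/s.
First burn Δv₁ = |v_p − v₁| = 8.263 km/s.
Circular speed at r₂: v₂ = √(μ/r₂) = 11.913 km/s.
Transfer-orbit speed at r₂: v_a = √[μ(2/r₂ − 1/a_t)] = 6.6660 km/s.
Second burn Δv₂ = |v₂ − v_a| = 5.247 km/s.
Δv = Δv₁ + Δv₂ = 8.263 + 5.247 = 13.51 km/s.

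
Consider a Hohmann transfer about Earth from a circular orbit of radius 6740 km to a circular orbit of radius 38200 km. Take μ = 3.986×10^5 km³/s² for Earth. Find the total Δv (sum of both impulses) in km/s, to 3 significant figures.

Δv = 3.80 km/s

Transfer-ellipse semi-major axis a_t = (r₁ + r₂)/2 = (6740 + 38200)/2 = 22470 km.
Circular speed at r₁: v₁ = √(μ/r₁) = √(3.986×10^5/6740) = 7.6902 km/s.
On the transfer ellipse at r₁, vis-viva gives v_p = √[μ(2/r₁ − 1/a_t)] = 10.027 km/s.
First burn Δv₁ = |v_p − v₁| = 2.337 km/s.
Circular speed at r₂: v₂ = √(μ/r₂) = 3.230 km/s.
Transfer-orbit speed at r₂: v_a = √[μ(2/r₂ − 1/a_t)] = 1.769 km/s.
Second burn Δv₂ = |v₂ − v_a| = 1.461 km/s.
Δv = Δv₁ + Δv₂ = 2.337 + 1.461 = 3.798 km/s.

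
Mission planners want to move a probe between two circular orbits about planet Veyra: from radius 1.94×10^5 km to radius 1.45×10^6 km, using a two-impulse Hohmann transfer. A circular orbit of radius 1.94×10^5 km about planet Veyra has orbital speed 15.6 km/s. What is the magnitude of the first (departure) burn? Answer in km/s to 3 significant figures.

Δv₁ = 5.12 km/s

From the circular-orbit relation v² = μ/r at r = 1.94×10^5 km: μ = v²r = (15.6)² × 1.94×10^5 = 4.72118×10^7 km³/s².
Transfer-ellipse semi-major axis a_t = (r₁ + r₂)/2 = (1.940×10^5 + 1.450×10^6)/2 = 8.220×10^5 km.
Circular speed at r = 1.940×10^5 km: v_c = √(μ/r) = 15.600 km/s.
Vis-viva on the transfer ellipse at r = 1.940×10^5 km gives v_t = √[μ(2/r − 1/a_t)] = 20.719 km/s.
Δv₁ = |v_t − v_c| = |20.719 − 15.600| = 5.119 km/s.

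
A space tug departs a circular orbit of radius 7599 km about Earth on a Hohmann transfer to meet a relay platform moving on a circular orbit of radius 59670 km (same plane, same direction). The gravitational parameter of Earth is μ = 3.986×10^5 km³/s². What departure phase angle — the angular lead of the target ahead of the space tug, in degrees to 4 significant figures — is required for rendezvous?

φ = 103.8°

The Hohmann ellipse has a_t = (r₁ + r₂)/2 = 33634.5 km.
Transfer time t = π√(a_t³/μ) = 30694.4 s.
Target angular speed ω₂ = √(μ/r₂³) = 4.33146×10^-5 rad/s.
Angle swept by the target during transfer: ω₂·t = 1.32952 rad = 76.18°.
The space tug traverses 180° on the transfer ellipse, so the target must lead by 180° − 76.18° = 103.8°.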